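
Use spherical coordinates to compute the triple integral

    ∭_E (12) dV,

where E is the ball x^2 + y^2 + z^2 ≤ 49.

In spherical coordinates, x = ρ sin(φ) cos(θ), y = ρ sin(φ) sin(θ), z = ρ cos(φ), and dV = ρ^2 sin(φ) dρ dφ dθ.

The integrand becomes 12, so

    ∭_E (12) dV = ∫_{0}^{2π} ∫_{0}^{π} ∫_{0}^{7} (12) · ρ^2 sin(φ) dρ dφ dθ.

Inner (ρ): 1372sin(φ).
Middle (φ): 2744.
Outer (θ): 5488π.

Therefore the triple integral equals 5488π.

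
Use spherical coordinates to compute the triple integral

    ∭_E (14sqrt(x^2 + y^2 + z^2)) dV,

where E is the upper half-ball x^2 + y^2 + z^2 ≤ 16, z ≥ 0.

In spherical coordinates, x = ρ sin(φ) cos(θ), y = ρ sin(φ) sin(θ), z = ρ cos(φ), and dV = ρ^2 sin(φ) dρ dφ dθ.

The integrand becomes 14ρ, so

    ∭_E (14sqrt(x^2 + y^2 + z^2)) dV = ∫_{0}^{2π} ∫_{0}^{π/2} ∫_{0}^{4} (14ρ) · ρ^2 sin(φ) dρ dφ dθ.

Inner (ρ): 896sin(φ).
Middle (φ): 896.
Outer (θ): 1792π.

Therefore the triple integral equals 1792π.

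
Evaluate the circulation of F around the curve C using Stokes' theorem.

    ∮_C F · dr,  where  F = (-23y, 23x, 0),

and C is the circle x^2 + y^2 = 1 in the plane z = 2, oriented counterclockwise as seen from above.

Let S be the flat disk x^2 + y^2 ≤ 1 in the plane z = 2, with upward unit normal n̂ = ẑ. By Stokes' theorem,

    ∮_C F · dr = ∬_S (∇ × F) · n̂ dS = ∬_D (curl F)_z dA,

where D is the disk x^2 + y^2 ≤ 1.

Compute the curl of F = (-23y, 23x, 0):
    (∇ × F)_x = ∂F_z/∂y - ∂F_y/∂z = 0,
    (∇ × F)_y = ∂F_x/∂z - ∂F_z/∂x = 0,
    (∇ × F)_z = ∂F_y/∂x - ∂F_x/∂y = 46.

On z = 2, (curl F)_z = 46.

Convert to polar (x = r cos θ, y = r sin θ, dA = r dr dθ); the integrand becomes 46, so

    ∬_D (curl F)_z dA = ∫_0^{2π} ∫_0^{1} (46) · r dr dθ.

Inner (r from 0 to 1): 23.
Outer (θ from 0 to 2π): 46π.

Therefore ∮_C F · dr = 46π.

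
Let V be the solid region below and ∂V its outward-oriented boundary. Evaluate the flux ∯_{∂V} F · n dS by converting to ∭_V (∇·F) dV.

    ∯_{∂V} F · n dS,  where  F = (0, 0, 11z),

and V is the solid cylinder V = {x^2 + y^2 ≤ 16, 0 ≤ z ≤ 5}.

By the divergence theorem,

    ∯_{∂V} F · n dS = ∭_V (∇ · F) dV.

Compute the divergence:
    ∇ · F = ∂F_x/∂x + ∂F_y/∂y + ∂F_z/∂z = 0 + 0 + 11 = 11.

In cylindrical coordinates, x = r cos(θ), y = r sin(θ), z = z, dV = r dr dθ dz, with 0 ≤ r ≤ 4, 0 ≤ θ ≤ 2π, 0 ≤ z ≤ 5.

The integrand, after substitution and multiplying by the volume element, becomes (11) · r, so

    ∭_V (∇·F) dV = ∫_0^{2π} ∫_0^{4} ∫_0^{5} (11) · r dz dr dθ.

Inner (z from 0 to 5): 55r.
Middle (r from 0 to 4): 440.
Outer (θ from 0 to 2π): 880π.

Therefore ∯_{∂V} F · n dS = 880π.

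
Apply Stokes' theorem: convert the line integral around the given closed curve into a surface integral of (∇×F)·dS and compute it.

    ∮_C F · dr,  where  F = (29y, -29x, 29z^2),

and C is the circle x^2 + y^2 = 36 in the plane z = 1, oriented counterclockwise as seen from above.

Let S be the flat disk x^2 + y^2 ≤ 36 in the plane z = 1, with upward unit normal n̂ = ẑ. By Stokes' theorem,

    ∮_C F · dr = ∬_S (∇ × F) · n̂ dS = ∬_D (curl F)_z dA,

where D is the disk x^2 + y^2 ≤ 36.

Compute the curl of F = (29y, -29x, 29z^2):
    (∇ × F)_x = ∂F_z/∂y - ∂F_y/∂z = 0,
    (∇ × F)_y = ∂F_x/∂z - ∂F_z/∂x = 0,
    (∇ × F)_z = ∂F_y/∂x - ∂F_x/∂y = -58.

On z = 1, (curl F)_z = -58.

Convert to polar (x = r cos θ, y = r sin θ, dA = r dr dθ); the integrand becomes -58, so

    ∬_D (curl F)_z dA = ∫_0^{2π} ∫_0^{6} (-58) · r dr dθ.

Inner (r from 0 to 6): -1044.
Outer (θ from 0 to 2π): -2088π.

Therefore ∮_C F · dr = -2088π.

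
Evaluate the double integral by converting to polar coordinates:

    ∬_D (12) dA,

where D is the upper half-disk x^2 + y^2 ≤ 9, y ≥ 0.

The region D is 0 ≤ r ≤ 3, 0 ≤ θ ≤ π in polar coordinates, where x = r cos(θ), y = r sin(θ), and dA = r dr dθ.

Under the substitution, the integrand becomes 12, so

    ∬_D (12) dA = ∫_{0}^{π} ∫_{0}^{3} (12) · r dr dθ.

Inner integral (in r): ∫_{0}^{3} (12) · r dr = 54.

Outer integral (in θ): ∫_{0}^{π} (54) dθ = 54π.

Therefore ∬_D (12) dA = 54π.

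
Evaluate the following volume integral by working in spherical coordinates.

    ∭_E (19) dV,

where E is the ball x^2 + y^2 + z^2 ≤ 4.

In spherical coordinates, x = ρ sin(φ) cos(θ), y = ρ sin(φ) sin(θ), z = ρ cos(φ), and dV = ρ^2 sin(φ) dρ dφ dθ.

The integrand becomes 19, so

    ∭_E (19) dV = ∫_{0}^{2π} ∫_{0}^{π} ∫_{0}^{2} (19) · ρ^2 sin(φ) dρ dφ dθ.

Inner (ρ): 152sin(φ)/3.
Middle (φ): 304/3.
Outer (θ): 608π/3.

Therefore the triple integral equals 608π/3.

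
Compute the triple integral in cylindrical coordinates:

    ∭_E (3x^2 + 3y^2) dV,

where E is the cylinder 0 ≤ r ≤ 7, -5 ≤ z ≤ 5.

In cylindrical coordinates, x = r cos(θ), y = r sin(θ), z = z, and dV = r dr dθ dz.

The integrand becomes 3r^2, so

    ∭_E (3x^2 + 3y^2) dV = ∫_{0}^{2π} ∫_{0}^{7} ∫_{-5}^{5} (3r^2) · r dz dr dθ.

Inner (z): 30r^3.
Middle (r from 0 to 7): 36015/2.
Outer (θ): 36015π.

Therefore the triple integral equals 36015π.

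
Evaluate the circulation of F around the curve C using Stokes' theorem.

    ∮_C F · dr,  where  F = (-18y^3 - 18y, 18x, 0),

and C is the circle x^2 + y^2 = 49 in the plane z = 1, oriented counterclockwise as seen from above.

Let S be the flat disk x^2 + y^2 ≤ 49 in the plane z = 1, with upward unit normal n̂ = ẑ. By Stokes' theorem,

    ∮_C F · dr = ∬_S (∇ × F) · n̂ dS = ∬_D (curl F)_z dA,

where D is the disk x^2 + y^2 ≤ 49.

Compute the curl of F = (-18y^3 - 18y, 18x, 0):
    (∇ × F)_x = ∂F_z/∂y - ∂F_y/∂z = 0,
    (∇ × F)_y = ∂F_x/∂z - ∂F_z/∂x = 0,
    (∇ × F)_z = ∂F_y/∂x - ∂F_x/∂y = 54y^2 + 36.

On z = 1, (curl F)_z = 54y^2 + 36.

Convert to polar (x = r cos θ, y = r sin θ, dA = r dr dθ); the integrand becomes 54r^2sin(θ)^2 + 36, so

    ∬_D (curl F)_z dA = ∫_0^{2π} ∫_0^{7} (54r^2sin(θ)^2 + 36) · r dr dθ.

Inner (r from 0 to 7): 64827sin(θ)^2/2 + 882.
Outer (θ from 0 to 2π): 68355π/2.

Therefore ∮_C F · dr = 68355π/2.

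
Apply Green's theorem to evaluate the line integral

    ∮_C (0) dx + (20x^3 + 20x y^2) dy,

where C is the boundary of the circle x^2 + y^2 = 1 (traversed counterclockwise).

Green's theorem converts the closed line integral into a double integral over the enclosed region D:

    ∮_C P dx + Q dy = ∬_D (∂Q/∂x - ∂P/∂y) dA.

Here P = 0, Q = 20x^3 + 20x y^2, so

    ∂Q/∂x = 60x^2 + 20y^2,    ∂P/∂y = 0,
    ∂Q/∂x - ∂P/∂y = 60x^2 + 20y^2.

D is the region x^2 + y^2 ≤ 1. Evaluating the double integral:

In polar coordinates (x = r cos θ, y = r sin θ, dA = r dr dθ) the integrand becomes 20r^2(cos(2θ) + 2), so

    ∬_D (60x^2 + 20y^2) dA = ∫_0^{2π} ∫_0^{1} (20r^2(cos(2θ) + 2)) · r dr dθ.

Inner (r from 0 to 1): 5cos(2θ) + 10.
Outer (θ from 0 to 2π): 20π.

Therefore ∮_C P dx + Q dy = 20π.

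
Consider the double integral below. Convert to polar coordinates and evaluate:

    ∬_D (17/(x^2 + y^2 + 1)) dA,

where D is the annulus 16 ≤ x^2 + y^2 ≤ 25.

The region D is 4 ≤ r ≤ 5, 0 ≤ θ ≤ 2π in polar coordinates, where x = r cos(θ), y = r sin(θ), and dA = r dr dθ.

Under the substitution, the integrand becomes 17/(r^2 + 1), so

    ∬_D (17/(x^2 + y^2 + 1)) dA = ∫_{0}^{2π} ∫_{4}^{5} (17/(r^2 + 1)) · r dr dθ.

Inner integral (in r): ∫_{4}^{5} (17/(r^2 + 1)) · r dr = log(208827064576sqrt(442)/118587876497).

Outer integral (in θ): ∫_{0}^{2π} (log(208827064576sqrt(442)/118587876497)) dθ = log((208827064576sqrt(442)/118587876497)^(2π)).

Therefore ∬_D (17/(x^2 + y^2 + 1)) dA = log((208827064576sqrt(442)/118587876497)^(2π)).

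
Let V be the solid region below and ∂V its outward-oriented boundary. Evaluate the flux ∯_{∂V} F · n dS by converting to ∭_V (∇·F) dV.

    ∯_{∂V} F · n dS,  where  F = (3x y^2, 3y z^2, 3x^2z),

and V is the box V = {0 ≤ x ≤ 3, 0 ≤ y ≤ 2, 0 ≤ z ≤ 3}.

By the divergence theorem,

    ∯_{∂V} F · n dS = ∭_V (∇ · F) dV.

Compute the divergence:
    ∇ · F = ∂F_x/∂x + ∂F_y/∂y + ∂F_z/∂z = 3y^2 + 3z^2 + 3x^2 = 3x^2 + 3y^2 + 3z^2.

V is a rectangular box, so dV = dx dy dz with 0 ≤ x ≤ 3, 0 ≤ y ≤ 2, 0 ≤ z ≤ 3.

Integrate (3x^2 + 3y^2 + 3z^2) over V as an iterated integral:

    ∭_V (∇·F) dV = ∫_0^{3} ∫_0^{2} ∫_0^{3} (3x^2 + 3y^2 + 3z^2) dz dy dx.

Inner (z from 0 to 3): 9x^2 + 9y^2 + 27.
Middle (y from 0 to 2): 18x^2 + 78.
Outer (x from 0 to 3): 396.

Therefore ∯_{∂V} F · n dS = 396.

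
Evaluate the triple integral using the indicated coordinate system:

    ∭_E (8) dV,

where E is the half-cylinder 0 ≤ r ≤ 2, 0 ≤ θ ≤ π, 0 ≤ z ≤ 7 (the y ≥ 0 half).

In cylindrical coordinates, x = r cos(θ), y = r sin(θ), z = z, and dV = r dr dθ dz.

The integrand becomes 8, so

    ∭_E (8) dV = ∫_{0}^{π} ∫_{0}^{2} ∫_{0}^{7} (8) · r dz dr dθ.

Inner (z): 56r.
Middle (r from 0 to 2): 112.
Outer (θ): 112π.

Therefore the triple integral equals 112π.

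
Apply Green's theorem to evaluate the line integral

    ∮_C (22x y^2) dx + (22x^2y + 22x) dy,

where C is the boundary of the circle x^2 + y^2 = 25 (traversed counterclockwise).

Green's theorem converts the closed line integral into a double integral over the enclosed region D:

    ∮_C P dx + Q dy = ∬_D (∂Q/∂x - ∂P/∂y) dA.

Here P = 22x y^2, Q = 22x^2y + 22x, so

    ∂Q/∂x = 44x y + 22,    ∂P/∂y = 44x y,
    ∂Q/∂x - ∂P/∂y = 22.

D is the region x^2 + y^2 ≤ 25. Evaluating the double integral:

In polar coordinates (x = r cos θ, y = r sin θ, dA = r dr dθ) the integrand becomes 22, so

    ∬_D (22) dA = ∫_0^{2π} ∫_0^{5} (22) · r dr dθ.

Inner (r from 0 to 5): 275.
Outer (θ from 0 to 2π): 550π.

Therefore ∮_C P dx + Q dy = 550π.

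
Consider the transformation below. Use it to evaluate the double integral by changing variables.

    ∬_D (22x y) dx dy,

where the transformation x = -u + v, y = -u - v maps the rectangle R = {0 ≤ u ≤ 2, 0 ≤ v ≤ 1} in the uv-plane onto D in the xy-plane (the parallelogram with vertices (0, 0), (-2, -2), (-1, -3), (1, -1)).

Compute the Jacobian determinant of (x, y) with respect to (u, v):

    ∂(x,y)/∂(u,v) = | -1  1 | = (-1)(-1) - (1)(-1) = 2.
                   | -1  -1 |

Its absolute value is |J| = 2 (the area scaling factor).

Substituting x = -u + v, y = -u - v into the integrand,

    22x y → 22u^2 - 22v^2,

so the integral becomes

    ∬_R (22u^2 - 22v^2) · |J| du dv = ∫_0^2 ∫_0^1 (44u^2 - 44v^2) dv du.

Inner (v): 44u^2 - 44/3.
Outer (u): 88.

Therefore ∬_D (22x y) dx dy = 88.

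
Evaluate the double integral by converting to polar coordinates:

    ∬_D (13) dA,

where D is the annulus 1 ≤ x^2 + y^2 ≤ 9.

The region D is 1 ≤ r ≤ 3, 0 ≤ θ ≤ 2π in polar coordinates, where x = r cos(θ), y = r sin(θ), and dA = r dr dθ.

Under the substitution, the integrand becomes 13, so

    ∬_D (13) dA = ∫_{0}^{2π} ∫_{1}^{3} (13) · r dr dθ.

Inner integral (in r): ∫_{1}^{3} (13) · r dr = 52.

Outer integral (in θ): ∫_{0}^{2π} (52) dθ = 104π.

Therefore ∬_D (13) dA = 104π.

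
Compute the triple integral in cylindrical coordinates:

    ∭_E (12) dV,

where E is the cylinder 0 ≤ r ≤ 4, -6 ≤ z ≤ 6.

In cylindrical coordinates, x = r cos(θ), y = r sin(θ), z = z, and dV = r dr dθ dz.

The integrand becomes 12, so

    ∭_E (12) dV = ∫_{0}^{2π} ∫_{0}^{4} ∫_{-6}^{6} (12) · r dz dr dθ.

Inner (z): 144r.
Middle (r from 0 to 4): 1152.
Outer (θ): 2304π.

Therefore the triple integral equals 2304π.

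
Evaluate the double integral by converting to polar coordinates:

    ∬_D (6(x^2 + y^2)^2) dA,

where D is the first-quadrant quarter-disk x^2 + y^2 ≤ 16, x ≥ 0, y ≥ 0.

The region D is 0 ≤ r ≤ 4, 0 ≤ θ ≤ π/2 in polar coordinates, where x = r cos(θ), y = r sin(θ), and dA = r dr dθ.

Under the substitution, the integrand becomes 6r^4, so

    ∬_D (6(x^2 + y^2)^2) dA = ∫_{0}^{π/2} ∫_{0}^{4} (6r^4) · r dr dθ.

Inner integral (in r): ∫_{0}^{4} (6r^4) · r dr = 4096.

Outer integral (in θ): ∫_{0}^{π/2} (4096) dθ = 2048π.

Therefore ∬_D (6(x^2 + y^2)^2) dA = 2048π.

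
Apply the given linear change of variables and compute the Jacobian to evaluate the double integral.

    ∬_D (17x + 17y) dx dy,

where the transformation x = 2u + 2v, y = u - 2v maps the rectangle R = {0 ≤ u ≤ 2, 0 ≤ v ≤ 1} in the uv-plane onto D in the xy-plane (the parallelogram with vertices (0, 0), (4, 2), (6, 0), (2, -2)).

Compute the Jacobian determinant of (x, y) with respect to (u, v):

    ∂(x,y)/∂(u,v) = | 2  2 | = (2)(-2) - (2)(1) = -6.
                   | 1  -2 |

Its absolute value is |J| = 6 (the area scaling factor).

Substituting x = 2u + 2v, y = u - 2v into the integrand,

    17x + 17y → 51u,

so the integral becomes

    ∬_R (51u) · |J| du dv = ∫_0^2 ∫_0^1 (306u) dv du.

Inner (v): 306u.
Outer (u): 612.

Therefore ∬_D (17x + 17y) dx dy = 612.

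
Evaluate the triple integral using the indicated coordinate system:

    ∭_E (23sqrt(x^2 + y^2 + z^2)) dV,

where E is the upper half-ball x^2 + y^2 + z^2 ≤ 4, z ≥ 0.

In spherical coordinates, x = ρ sin(φ) cos(θ), y = ρ sin(φ) sin(θ), z = ρ cos(φ), and dV = ρ^2 sin(φ) dρ dφ dθ.

The integrand becomes 23ρ, so

    ∭_E (23sqrt(x^2 + y^2 + z^2)) dV = ∫_{0}^{2π} ∫_{0}^{π/2} ∫_{0}^{2} (23ρ) · ρ^2 sin(φ) dρ dφ dθ.

Inner (ρ): 92sin(φ).
Middle (φ): 92.
Outer (θ): 184π.

Therefore the triple integral equals 184π.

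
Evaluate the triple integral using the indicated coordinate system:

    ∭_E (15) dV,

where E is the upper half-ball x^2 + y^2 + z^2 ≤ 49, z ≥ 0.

In spherical coordinates, x = ρ sin(φ) cos(θ), y = ρ sin(φ) sin(θ), z = ρ cos(φ), and dV = ρ^2 sin(φ) dρ dφ dθ.

The integrand becomes 15, so

    ∭_E (15) dV = ∫_{0}^{2π} ∫_{0}^{π/2} ∫_{0}^{7} (15) · ρ^2 sin(φ) dρ dφ dθ.

Inner (ρ): 1715sin(φ).
Middle (φ): 1715.
Outer (θ): 3430π.

Therefore the triple integral equals 3430π.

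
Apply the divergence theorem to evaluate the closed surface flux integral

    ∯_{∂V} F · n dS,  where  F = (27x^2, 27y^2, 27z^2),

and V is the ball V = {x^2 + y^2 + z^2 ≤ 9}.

By the divergence theorem,

    ∯_{∂V} F · n dS = ∭_V (∇ · F) dV.

Compute the divergence:
    ∇ · F = ∂F_x/∂x + ∂F_y/∂y + ∂F_z/∂z = 54x + 54y + 54z.

In spherical coordinates, x = ρ sin(φ) cos(θ), y = ρ sin(φ) sin(θ), z = ρ cos(φ), dV = ρ^2 sin(φ) dρ dφ dθ, with 0 ≤ ρ ≤ 3, 0 ≤ φ ≤ π, 0 ≤ θ ≤ 2π.

The integrand, after substitution and multiplying by the volume element, becomes (54ρ (sqrt(2)sin(φ)sin(θ + π/4) + cos(φ))) · ρ^2 sin(φ), so

    ∭_V (∇·F) dV = ∫_0^{2π} ∫_0^{π} ∫_0^{3} (54ρ (sqrt(2)sin(φ)sin(θ + π/4) + cos(φ))) · ρ^2 sin(φ) dρ dφ dθ.

Inner (ρ from 0 to 3): 2187(sqrt(2)sin(φ)sin(θ + π/4) + cos(φ))sin(φ)/2.
Middle (φ from 0 to π): 2187sqrt(2)π sin(θ + π/4)/4.
Outer (θ from 0 to 2π): 0.

Therefore ∯_{∂V} F · n dS = 0.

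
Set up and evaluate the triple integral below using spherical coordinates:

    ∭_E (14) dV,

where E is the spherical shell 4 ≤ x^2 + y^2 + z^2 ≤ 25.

In spherical coordinates, x = ρ sin(φ) cos(θ), y = ρ sin(φ) sin(θ), z = ρ cos(φ), and dV = ρ^2 sin(φ) dρ dφ dθ.

The integrand becomes 14, so

    ∭_E (14) dV = ∫_{0}^{2π} ∫_{0}^{π} ∫_{2}^{5} (14) · ρ^2 sin(φ) dρ dφ dθ.

Inner (ρ): 546sin(φ).
Middle (φ): 1092.
Outer (θ): 2184π.

Therefore the triple integral equals 2184π.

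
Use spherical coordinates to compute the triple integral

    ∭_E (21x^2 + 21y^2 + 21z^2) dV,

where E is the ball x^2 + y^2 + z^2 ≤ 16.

In spherical coordinates, x = ρ sin(φ) cos(θ), y = ρ sin(φ) sin(θ), z = ρ cos(φ), and dV = ρ^2 sin(φ) dρ dφ dθ.

The integrand becomes 21ρ^2, so

    ∭_E (21x^2 + 21y^2 + 21z^2) dV = ∫_{0}^{2π} ∫_{0}^{π} ∫_{0}^{4} (21ρ^2) · ρ^2 sin(φ) dρ dφ dθ.

Inner (ρ): 21504sin(φ)/5.
Middle (φ): 43008/5.
Outer (θ): 86016π/5.

Therefore the triple integral equals 86016π/5.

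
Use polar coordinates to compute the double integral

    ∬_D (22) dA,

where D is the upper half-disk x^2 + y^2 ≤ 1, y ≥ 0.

The region D is 0 ≤ r ≤ 1, 0 ≤ θ ≤ π in polar coordinates, where x = r cos(θ), y = r sin(θ), and dA = r dr dθ.

Under the substitution, the integrand becomes 22, so

    ∬_D (22) dA = ∫_{0}^{π} ∫_{0}^{1} (22) · r dr dθ.

Inner integral (in r): ∫_{0}^{1} (22) · r dr = 11.

Outer integral (in θ): ∫_{0}^{π} (11) dθ = 11π.

Therefore ∬_D (22) dA = 11π.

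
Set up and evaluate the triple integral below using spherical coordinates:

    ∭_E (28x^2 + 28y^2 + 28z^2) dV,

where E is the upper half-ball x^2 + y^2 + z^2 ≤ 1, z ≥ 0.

In spherical coordinates, x = ρ sin(φ) cos(θ), y = ρ sin(φ) sin(θ), z = ρ cos(φ), and dV = ρ^2 sin(φ) dρ dφ dθ.

The integrand becomes 28ρ^2, so

    ∭_E (28x^2 + 28y^2 + 28z^2) dV = ∫_{0}^{2π} ∫_{0}^{π/2} ∫_{0}^{1} (28ρ^2) · ρ^2 sin(φ) dρ dφ dθ.

Inner (ρ): 28sin(φ)/5.
Middle (φ): 28/5.
Outer (θ): 56π/5.

Therefore the triple integral equals 56π/5.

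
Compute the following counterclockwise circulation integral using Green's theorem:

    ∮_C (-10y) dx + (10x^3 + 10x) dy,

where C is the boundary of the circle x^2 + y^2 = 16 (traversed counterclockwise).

Green's theorem converts the closed line integral into a double integral over the enclosed region D:

    ∮_C P dx + Q dy = ∬_D (∂Q/∂x - ∂P/∂y) dA.

Here P = -10y, Q = 10x^3 + 10x, so

    ∂Q/∂x = 30x^2 + 10,    ∂P/∂y = -10,
    ∂Q/∂x - ∂P/∂y = 30x^2 + 20.

D is the region x^2 + y^2 ≤ 16. Evaluating the double integral:

In polar coordinates (x = r cos θ, y = r sin θ, dA = r dr dθ) the integrand becomes 30r^2cos(θ)^2 + 20, so

    ∬_D (30x^2 + 20) dA = ∫_0^{2π} ∫_0^{4} (30r^2cos(θ)^2 + 20) · r dr dθ.

Inner (r from 0 to 4): 1920cos(θ)^2 + 160.
Outer (θ from 0 to 2π): 2240π.

Therefore ∮_C P dx + Q dy = 2240π.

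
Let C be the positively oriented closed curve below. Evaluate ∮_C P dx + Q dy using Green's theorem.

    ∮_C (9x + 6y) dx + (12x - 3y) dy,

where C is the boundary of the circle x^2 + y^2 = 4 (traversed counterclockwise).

Green's theorem converts the closed line integral into a double integral over the enclosed region D:

    ∮_C P dx + Q dy = ∬_D (∂Q/∂x - ∂P/∂y) dA.

Here P = 9x + 6y, Q = 12x - 3y, so

    ∂Q/∂x = 12,    ∂P/∂y = 6,
    ∂Q/∂x - ∂P/∂y = 6.

D is the region x^2 + y^2 ≤ 4. Evaluating the double integral:

In polar coordinates (x = r cos θ, y = r sin θ, dA = r dr dθ) the integrand becomes 6, so

    ∬_D (6) dA = ∫_0^{2π} ∫_0^{2} (6) · r dr dθ.

Inner (r from 0 to 2): 12.
Outer (θ from 0 to 2π): 24π.

Therefore ∮_C P dx + Q dy = 24π.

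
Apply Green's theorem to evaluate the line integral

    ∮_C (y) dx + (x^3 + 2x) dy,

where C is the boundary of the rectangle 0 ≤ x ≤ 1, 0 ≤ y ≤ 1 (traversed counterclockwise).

Green's theorem converts the closed line integral into a double integral over the enclosed region D:

    ∮_C P dx + Q dy = ∬_D (∂Q/∂x - ∂P/∂y) dA.

Here P = y, Q = x^3 + 2x, so

    ∂Q/∂x = 3x^2 + 2,    ∂P/∂y = 1,
    ∂Q/∂x - ∂P/∂y = 3x^2 + 1.

D is the region 0 ≤ x ≤ 1, 0 ≤ y ≤ 1. Evaluating the double integral:

    ∬_D (3x^2 + 1) dA = ∫_0^{1} ∫_0^{1} (3x^2 + 1) dy dx.

Inner (y from 0 to 1): 3x^2 + 1.
Outer (x from 0 to 1): 2.

Therefore ∮_C P dx + Q dy = 2.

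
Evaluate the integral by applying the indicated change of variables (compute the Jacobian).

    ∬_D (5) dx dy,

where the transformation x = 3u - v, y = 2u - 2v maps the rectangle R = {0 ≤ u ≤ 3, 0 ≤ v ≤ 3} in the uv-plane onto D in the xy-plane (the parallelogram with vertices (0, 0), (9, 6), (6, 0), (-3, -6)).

Compute the Jacobian determinant of (x, y) with respect to (u, v):

    ∂(x,y)/∂(u,v) = | 3  -1 | = (3)(-2) - (-1)(2) = -4.
                   | 2  -2 |

Its absolute value is |J| = 4 (the area scaling factor).

Substituting x = 3u - v, y = 2u - 2v into the integrand,

    5 → 5,

so the integral becomes

    ∬_R (5) · |J| du dv = ∫_0^3 ∫_0^3 (20) dv du.

Inner (v): 60.
Outer (u): 180.

Therefore ∬_D (5) dx dy = 180.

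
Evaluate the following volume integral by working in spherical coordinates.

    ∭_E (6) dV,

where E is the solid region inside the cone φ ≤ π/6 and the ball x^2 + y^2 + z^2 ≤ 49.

In spherical coordinates, x = ρ sin(φ) cos(θ), y = ρ sin(φ) sin(θ), z = ρ cos(φ), and dV = ρ^2 sin(φ) dρ dφ dθ.

The integrand becomes 6, so

    ∭_E (6) dV = ∫_{0}^{2π} ∫_{0}^{π/6} ∫_{0}^{7} (6) · ρ^2 sin(φ) dρ dφ dθ.

Inner (ρ): 686sin(φ).
Middle (φ): 686 - 343sqrt(3).
Outer (θ): 686π (2 - sqrt(3)).

Therefore the triple integral equals 686π (2 - sqrt(3)).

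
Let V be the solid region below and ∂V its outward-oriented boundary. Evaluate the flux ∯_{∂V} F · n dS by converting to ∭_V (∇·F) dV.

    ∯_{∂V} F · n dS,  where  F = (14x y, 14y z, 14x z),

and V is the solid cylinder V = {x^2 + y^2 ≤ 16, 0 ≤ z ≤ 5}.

By the divergence theorem,

    ∯_{∂V} F · n dS = ∭_V (∇ · F) dV.

Compute the divergence:
    ∇ · F = ∂F_x/∂x + ∂F_y/∂y + ∂F_z/∂z = 14y + 14z + 14x = 14x + 14y + 14z.

In cylindrical coordinates, x = r cos(θ), y = r sin(θ), z = z, dV = r dr dθ dz, with 0 ≤ r ≤ 4, 0 ≤ θ ≤ 2π, 0 ≤ z ≤ 5.

The integrand, after substitution and multiplying by the volume element, becomes (14sqrt(2)r sin(θ + π/4) + 14z) · r, so

    ∭_V (∇·F) dV = ∫_0^{2π} ∫_0^{4} ∫_0^{5} (14sqrt(2)r sin(θ + π/4) + 14z) · r dz dr dθ.

Inner (z from 0 to 5): 35r (2sqrt(2)r sin(θ + π/4) + 5).
Middle (r from 0 to 4): 4480sqrt(2)sin(θ + π/4)/3 + 1400.
Outer (θ from 0 to 2π): 2800π.

Therefore ∯_{∂V} F · n dS = 2800π.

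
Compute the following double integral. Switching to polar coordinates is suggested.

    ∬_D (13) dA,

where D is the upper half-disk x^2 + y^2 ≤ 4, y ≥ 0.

The region D is 0 ≤ r ≤ 2, 0 ≤ θ ≤ π in polar coordinates, where x = r cos(θ), y = r sin(θ), and dA = r dr dθ.

Under the substitution, the integrand becomes 13, so

    ∬_D (13) dA = ∫_{0}^{π} ∫_{0}^{2} (13) · r dr dθ.

Inner integral (in r): ∫_{0}^{2} (13) · r dr = 26.

Outer integral (in θ): ∫_{0}^{π} (26) dθ = 26π.

Therefore ∬_D (13) dA = 26π.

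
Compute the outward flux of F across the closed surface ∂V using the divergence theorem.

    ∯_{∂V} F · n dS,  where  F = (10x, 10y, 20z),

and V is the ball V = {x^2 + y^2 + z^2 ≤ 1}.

By the divergence theorem,

    ∯_{∂V} F · n dS = ∭_V (∇ · F) dV.

Compute the divergence:
    ∇ · F = ∂F_x/∂x + ∂F_y/∂y + ∂F_z/∂z = 10 + 10 + 20 = 40.

In spherical coordinates, x = ρ sin(φ) cos(θ), y = ρ sin(φ) sin(θ), z = ρ cos(φ), dV = ρ^2 sin(φ) dρ dφ dθ, with 0 ≤ ρ ≤ 1, 0 ≤ φ ≤ π, 0 ≤ θ ≤ 2π.

The integrand, after substitution and multiplying by the volume element, becomes (40) · ρ^2 sin(φ), so

    ∭_V (∇·F) dV = ∫_0^{2π} ∫_0^{π} ∫_0^{1} (40) · ρ^2 sin(φ) dρ dφ dθ.

Inner (ρ from 0 to 1): 40sin(φ)/3.
Middle (φ from 0 to π): 80/3.
Outer (θ from 0 to 2π): 160π/3.

Therefore ∯_{∂V} F · n dS = 160π/3.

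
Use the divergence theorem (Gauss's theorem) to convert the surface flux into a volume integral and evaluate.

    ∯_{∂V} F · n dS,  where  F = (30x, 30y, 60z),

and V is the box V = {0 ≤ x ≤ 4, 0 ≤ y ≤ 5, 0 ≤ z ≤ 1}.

By the divergence theorem,

    ∯_{∂V} F · n dS = ∭_V (∇ · F) dV.

Compute the divergence:
    ∇ · F = ∂F_x/∂x + ∂F_y/∂y + ∂F_z/∂z = 30 + 30 + 60 = 120.

V is a rectangular box, so dV = dx dy dz with 0 ≤ x ≤ 4, 0 ≤ y ≤ 5, 0 ≤ z ≤ 1.

Integrate (120) over V as an iterated integral:

    ∭_V (∇·F) dV = ∫_0^{4} ∫_0^{5} ∫_0^{1} (120) dz dy dx.

Inner (z from 0 to 1): 120.
Middle (y from 0 to 5): 600.
Outer (x from 0 to 4): 2400.

Therefore ∯_{∂V} F · n dS = 2400.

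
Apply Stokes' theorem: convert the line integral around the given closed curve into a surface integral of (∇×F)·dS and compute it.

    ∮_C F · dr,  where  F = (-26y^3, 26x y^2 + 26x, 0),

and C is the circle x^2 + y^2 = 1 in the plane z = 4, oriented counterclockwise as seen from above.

Let S be the flat disk x^2 + y^2 ≤ 1 in the plane z = 4, with upward unit normal n̂ = ẑ. By Stokes' theorem,

    ∮_C F · dr = ∬_S (∇ × F) · n̂ dS = ∬_D (curl F)_z dA,

where D is the disk x^2 + y^2 ≤ 1.

Compute the curl of F = (-26y^3, 26x y^2 + 26x, 0):
    (∇ × F)_x = ∂F_z/∂y - ∂F_y/∂z = 0,
    (∇ × F)_y = ∂F_x/∂z - ∂F_z/∂x = 0,
    (∇ × F)_z = ∂F_y/∂x - ∂F_x/∂y = 104y^2 + 26.

On z = 4, (curl F)_z = 104y^2 + 26.

Convert to polar (x = r cos θ, y = r sin θ, dA = r dr dθ); the integrand becomes 104r^2sin(θ)^2 + 26, so

    ∬_D (curl F)_z dA = ∫_0^{2π} ∫_0^{1} (104r^2sin(θ)^2 + 26) · r dr dθ.

Inner (r from 0 to 1): 26 - 13cos(2θ).
Outer (θ from 0 to 2π): 52π.

Therefore ∮_C F · dr = 52π.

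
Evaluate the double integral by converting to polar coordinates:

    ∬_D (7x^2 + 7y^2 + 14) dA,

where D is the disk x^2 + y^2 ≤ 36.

The region D is 0 ≤ r ≤ 6, 0 ≤ θ ≤ 2π in polar coordinates, where x = r cos(θ), y = r sin(θ), and dA = r dr dθ.

Under the substitution, the integrand becomes 7r^2 + 14, so

    ∬_D (7x^2 + 7y^2 + 14) dA = ∫_{0}^{2π} ∫_{0}^{6} (7r^2 + 14) · r dr dθ.

Inner integral (in r): ∫_{0}^{6} (7r^2 + 14) · r dr = 2520.

Outer integral (in θ): ∫_{0}^{2π} (2520) dθ = 5040π.

Therefore ∬_D (7x^2 + 7y^2 + 14) dA = 5040π.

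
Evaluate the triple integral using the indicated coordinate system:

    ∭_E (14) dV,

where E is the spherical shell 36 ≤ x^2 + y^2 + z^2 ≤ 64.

In spherical coordinates, x = ρ sin(φ) cos(θ), y = ρ sin(φ) sin(θ), z = ρ cos(φ), and dV = ρ^2 sin(φ) dρ dφ dθ.

The integrand becomes 14, so

    ∭_E (14) dV = ∫_{0}^{2π} ∫_{0}^{π} ∫_{6}^{8} (14) · ρ^2 sin(φ) dρ dφ dθ.

Inner (ρ): 4144sin(φ)/3.
Middle (φ): 8288/3.
Outer (θ): 16576π/3.

Therefore the triple integral equals 16576π/3.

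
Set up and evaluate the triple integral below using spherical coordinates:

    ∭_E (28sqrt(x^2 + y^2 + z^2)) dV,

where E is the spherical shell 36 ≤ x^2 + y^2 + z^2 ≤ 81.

In spherical coordinates, x = ρ sin(φ) cos(θ), y = ρ sin(φ) sin(θ), z = ρ cos(φ), and dV = ρ^2 sin(φ) dρ dφ dθ.

The integrand becomes 28ρ, so

    ∭_E (28sqrt(x^2 + y^2 + z^2)) dV = ∫_{0}^{2π} ∫_{0}^{π} ∫_{6}^{9} (28ρ) · ρ^2 sin(φ) dρ dφ dθ.

Inner (ρ): 36855sin(φ).
Middle (φ): 73710.
Outer (θ): 147420π.

Therefore the triple integral equals 147420π.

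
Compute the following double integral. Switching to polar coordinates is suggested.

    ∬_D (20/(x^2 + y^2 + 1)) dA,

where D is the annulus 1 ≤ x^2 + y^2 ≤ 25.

The region D is 1 ≤ r ≤ 5, 0 ≤ θ ≤ 2π in polar coordinates, where x = r cos(θ), y = r sin(θ), and dA = r dr dθ.

Under the substitution, the integrand becomes 20/(r^2 + 1), so

    ∬_D (20/(x^2 + y^2 + 1)) dA = ∫_{0}^{2π} ∫_{1}^{5} (20/(r^2 + 1)) · r dr dθ.

Inner integral (in r): ∫_{1}^{5} (20/(r^2 + 1)) · r dr = log(137858491849).

Outer integral (in θ): ∫_{0}^{2π} (log(137858491849)) dθ = 20π log(13).

Therefore ∬_D (20/(x^2 + y^2 + 1)) dA = 20π log(13).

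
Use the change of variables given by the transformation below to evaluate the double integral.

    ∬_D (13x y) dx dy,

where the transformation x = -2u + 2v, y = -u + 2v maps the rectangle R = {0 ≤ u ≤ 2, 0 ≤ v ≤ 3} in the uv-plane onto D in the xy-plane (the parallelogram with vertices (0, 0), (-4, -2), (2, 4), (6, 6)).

Compute the Jacobian determinant of (x, y) with respect to (u, v):

    ∂(x,y)/∂(u,v) = | -2  2 | = (-2)(2) - (2)(-1) = -2.
                   | -1  2 |

Its absolute value is |J| = 2 (the area scaling factor).

Substituting x = -2u + 2v, y = -u + 2v into the integrand,

    13x y → 26u^2 - 78u v + 52v^2,

so the integral becomes

    ∬_R (26u^2 - 78u v + 52v^2) · |J| du dv = ∫_0^2 ∫_0^3 (52u^2 - 156u v + 104v^2) dv du.

Inner (v): 156u^2 - 702u + 936.
Outer (u): 884.

Therefore ∬_D (13x y) dx dy = 884.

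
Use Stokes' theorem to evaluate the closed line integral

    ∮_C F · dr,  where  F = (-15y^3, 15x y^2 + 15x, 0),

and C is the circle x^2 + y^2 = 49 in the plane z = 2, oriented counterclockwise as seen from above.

Let S be the flat disk x^2 + y^2 ≤ 49 in the plane z = 2, with upward unit normal n̂ = ẑ. By Stokes' theorem,

    ∮_C F · dr = ∬_S (∇ × F) · n̂ dS = ∬_D (curl F)_z dA,

where D is the disk x^2 + y^2 ≤ 49.

Compute the curl of F = (-15y^3, 15x y^2 + 15x, 0):
    (∇ × F)_x = ∂F_z/∂y - ∂F_y/∂z = 0,
    (∇ × F)_y = ∂F_x/∂z - ∂F_z/∂x = 0,
    (∇ × F)_z = ∂F_y/∂x - ∂F_x/∂y = 60y^2 + 15.

On z = 2, (curl F)_z = 60y^2 + 15.

Convert to polar (x = r cos θ, y = r sin θ, dA = r dr dθ); the integrand becomes 60r^2sin(θ)^2 + 15, so

    ∬_D (curl F)_z dA = ∫_0^{2π} ∫_0^{7} (60r^2sin(θ)^2 + 15) · r dr dθ.

Inner (r from 0 to 7): 36015sin(θ)^2 + 735/2.
Outer (θ from 0 to 2π): 36750π.

Therefore ∮_C F · dr = 36750π.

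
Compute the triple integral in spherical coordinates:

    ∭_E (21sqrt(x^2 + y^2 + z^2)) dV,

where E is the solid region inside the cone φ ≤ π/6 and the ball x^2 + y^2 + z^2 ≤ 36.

In spherical coordinates, x = ρ sin(φ) cos(θ), y = ρ sin(φ) sin(θ), z = ρ cos(φ), and dV = ρ^2 sin(φ) dρ dφ dθ.

The integrand becomes 21ρ, so

    ∭_E (21sqrt(x^2 + y^2 + z^2)) dV = ∫_{0}^{2π} ∫_{0}^{π/6} ∫_{0}^{6} (21ρ) · ρ^2 sin(φ) dρ dφ dθ.

Inner (ρ): 6804sin(φ).
Middle (φ): 6804 - 3402sqrt(3).
Outer (θ): 6804π (2 - sqrt(3)).

Therefore the triple integral equals 6804π (2 - sqrt(3)).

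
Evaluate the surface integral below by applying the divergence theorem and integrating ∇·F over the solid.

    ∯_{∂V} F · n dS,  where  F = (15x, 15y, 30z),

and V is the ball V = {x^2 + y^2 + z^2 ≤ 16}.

By the divergence theorem,

    ∯_{∂V} F · n dS = ∭_V (∇ · F) dV.

Compute the divergence:
    ∇ · F = ∂F_x/∂x + ∂F_y/∂y + ∂F_z/∂z = 15 + 15 + 30 = 60.

In spherical coordinates, x = ρ sin(φ) cos(θ), y = ρ sin(φ) sin(θ), z = ρ cos(φ), dV = ρ^2 sin(φ) dρ dφ dθ, with 0 ≤ ρ ≤ 4, 0 ≤ φ ≤ π, 0 ≤ θ ≤ 2π.

The integrand, after substitution and multiplying by the volume element, becomes (60) · ρ^2 sin(φ), so

    ∭_V (∇·F) dV = ∫_0^{2π} ∫_0^{π} ∫_0^{4} (60) · ρ^2 sin(φ) dρ dφ dθ.

Inner (ρ from 0 to 4): 1280sin(φ).
Middle (φ from 0 to π): 2560.
Outer (θ from 0 to 2π): 5120π.

Therefore ∯_{∂V} F · n dS = 5120π.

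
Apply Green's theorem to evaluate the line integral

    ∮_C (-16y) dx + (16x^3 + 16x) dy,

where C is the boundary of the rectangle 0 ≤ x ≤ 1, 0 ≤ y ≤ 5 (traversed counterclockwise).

Green's theorem converts the closed line integral into a double integral over the enclosed region D:

    ∮_C P dx + Q dy = ∬_D (∂Q/∂x - ∂P/∂y) dA.

Here P = -16y, Q = 16x^3 + 16x, so

    ∂Q/∂x = 48x^2 + 16,    ∂P/∂y = -16,
    ∂Q/∂x - ∂P/∂y = 48x^2 + 32.

D is the region 0 ≤ x ≤ 1, 0 ≤ y ≤ 5. Evaluating the double integral:

    ∬_D (48x^2 + 32) dA = ∫_0^{1} ∫_0^{5} (48x^2 + 32) dy dx.

Inner (y from 0 to 5): 240x^2 + 160.
Outer (x from 0 to 1): 240.

Therefore ∮_C P dx + Q dy = 240.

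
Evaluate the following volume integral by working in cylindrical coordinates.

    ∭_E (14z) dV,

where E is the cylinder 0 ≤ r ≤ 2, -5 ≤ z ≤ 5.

In cylindrical coordinates, x = r cos(θ), y = r sin(θ), z = z, and dV = r dr dθ dz.

The integrand becomes 14z, so

    ∭_E (14z) dV = ∫_{0}^{2π} ∫_{0}^{2} ∫_{-5}^{5} (14z) · r dz dr dθ.

Inner (z): 0.
Middle (r from 0 to 2): 0.
Outer (θ): 0.

Therefore the triple integral equals 0.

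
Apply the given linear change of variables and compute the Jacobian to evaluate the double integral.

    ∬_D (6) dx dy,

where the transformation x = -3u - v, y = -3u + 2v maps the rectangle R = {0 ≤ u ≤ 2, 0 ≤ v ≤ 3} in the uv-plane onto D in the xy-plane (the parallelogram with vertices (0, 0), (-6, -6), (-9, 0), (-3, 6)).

Compute the Jacobian determinant of (x, y) with respect to (u, v):

    ∂(x,y)/∂(u,v) = | -3  -1 | = (-3)(2) - (-1)(-3) = -9.
                   | -3  2 |

Its absolute value is |J| = 9 (the area scaling factor).

Substituting x = -3u - v, y = -3u + 2v into the integrand,

    6 → 6,

so the integral becomes

    ∬_R (6) · |J| du dv = ∫_0^2 ∫_0^3 (54) dv du.

Inner (v): 162.
Outer (u): 324.

Therefore ∬_D (6) dx dy = 324.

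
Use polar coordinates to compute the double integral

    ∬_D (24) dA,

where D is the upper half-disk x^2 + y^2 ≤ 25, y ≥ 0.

The region D is 0 ≤ r ≤ 5, 0 ≤ θ ≤ π in polar coordinates, where x = r cos(θ), y = r sin(θ), and dA = r dr dθ.

Under the substitution, the integrand becomes 24, so

    ∬_D (24) dA = ∫_{0}^{π} ∫_{0}^{5} (24) · r dr dθ.

Inner integral (in r): ∫_{0}^{5} (24) · r dr = 300.

Outer integral (in θ): ∫_{0}^{π} (300) dθ = 300π.

Therefore ∬_D (24) dA = 300π.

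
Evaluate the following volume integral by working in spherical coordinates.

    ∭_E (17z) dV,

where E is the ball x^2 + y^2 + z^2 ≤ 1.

In spherical coordinates, x = ρ sin(φ) cos(θ), y = ρ sin(φ) sin(θ), z = ρ cos(φ), and dV = ρ^2 sin(φ) dρ dφ dθ.

The integrand becomes 17ρ cos(φ), so

    ∭_E (17z) dV = ∫_{0}^{2π} ∫_{0}^{π} ∫_{0}^{1} (17ρ cos(φ)) · ρ^2 sin(φ) dρ dφ dθ.

Inner (ρ): 17sin(2φ)/8.
Middle (φ): 0.
Outer (θ): 0.

Therefore the triple integral equals 0.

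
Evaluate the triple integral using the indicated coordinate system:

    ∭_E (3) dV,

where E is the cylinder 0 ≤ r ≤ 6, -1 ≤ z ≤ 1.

In cylindrical coordinates, x = r cos(θ), y = r sin(θ), z = z, and dV = r dr dθ dz.

The integrand becomes 3, so

    ∭_E (3) dV = ∫_{0}^{2π} ∫_{0}^{6} ∫_{-1}^{1} (3) · r dz dr dθ.

Inner (z): 6r.
Middle (r from 0 to 6): 108.
Outer (θ): 216π.

Therefore the triple integral equals 216π.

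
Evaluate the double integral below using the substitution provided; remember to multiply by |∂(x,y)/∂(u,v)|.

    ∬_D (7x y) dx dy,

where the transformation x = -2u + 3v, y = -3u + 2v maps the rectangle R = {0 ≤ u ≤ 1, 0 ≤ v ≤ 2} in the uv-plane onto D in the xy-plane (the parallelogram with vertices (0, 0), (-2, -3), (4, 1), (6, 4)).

Compute the Jacobian determinant of (x, y) with respect to (u, v):

    ∂(x,y)/∂(u,v) = | -2  3 | = (-2)(2) - (3)(-3) = 5.
                   | -3  2 |

Its absolute value is |J| = 5 (the area scaling factor).

Substituting x = -2u + 3v, y = -3u + 2v into the integrand,

    7x y → 42u^2 - 91u v + 42v^2,

so the integral becomes

    ∬_R (42u^2 - 91u v + 42v^2) · |J| du dv = ∫_0^1 ∫_0^2 (210u^2 - 455u v + 210v^2) dv du.

Inner (v): 420u^2 - 910u + 560.
Outer (u): 245.

Therefore ∬_D (7x y) dx dy = 245.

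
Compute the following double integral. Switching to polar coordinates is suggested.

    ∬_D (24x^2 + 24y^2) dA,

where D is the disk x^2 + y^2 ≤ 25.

The region D is 0 ≤ r ≤ 5, 0 ≤ θ ≤ 2π in polar coordinates, where x = r cos(θ), y = r sin(θ), and dA = r dr dθ.

Under the substitution, the integrand becomes 24r^2, so

    ∬_D (24x^2 + 24y^2) dA = ∫_{0}^{2π} ∫_{0}^{5} (24r^2) · r dr dθ.

Inner integral (in r): ∫_{0}^{5} (24r^2) · r dr = 3750.

Outer integral (in θ): ∫_{0}^{2π} (3750) dθ = 7500π.

Therefore ∬_D (24x^2 + 24y^2) dA = 7500π.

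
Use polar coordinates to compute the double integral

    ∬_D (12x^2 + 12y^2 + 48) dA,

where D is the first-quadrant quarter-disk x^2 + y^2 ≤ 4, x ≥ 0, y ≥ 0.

The region D is 0 ≤ r ≤ 2, 0 ≤ θ ≤ π/2 in polar coordinates, where x = r cos(θ), y = r sin(θ), and dA = r dr dθ.

Under the substitution, the integrand becomes 12r^2 + 48, so

    ∬_D (12x^2 + 12y^2 + 48) dA = ∫_{0}^{π/2} ∫_{0}^{2} (12r^2 + 48) · r dr dθ.

Inner integral (in r): ∫_{0}^{2} (12r^2 + 48) · r dr = 144.

Outer integral (in θ): ∫_{0}^{π/2} (144) dθ = 72π.

Therefore ∬_D (12x^2 + 12y^2 + 48) dA = 72π.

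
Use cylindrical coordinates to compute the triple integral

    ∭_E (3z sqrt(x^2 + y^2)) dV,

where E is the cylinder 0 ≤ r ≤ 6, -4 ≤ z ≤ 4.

In cylindrical coordinates, x = r cos(θ), y = r sin(θ), z = z, and dV = r dr dθ dz.

The integrand becomes 3r z, so

    ∭_E (3z sqrt(x^2 + y^2)) dV = ∫_{0}^{2π} ∫_{0}^{6} ∫_{-4}^{4} (3r z) · r dz dr dθ.

Inner (z): 0.
Middle (r from 0 to 6): 0.
Outer (θ): 0.

Therefore the triple integral equals 0.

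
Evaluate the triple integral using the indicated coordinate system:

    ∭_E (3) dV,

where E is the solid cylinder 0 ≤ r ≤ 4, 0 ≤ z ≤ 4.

In cylindrical coordinates, x = r cos(θ), y = r sin(θ), z = z, and dV = r dr dθ dz.

The integrand becomes 3, so

    ∭_E (3) dV = ∫_{0}^{2π} ∫_{0}^{4} ∫_{0}^{4} (3) · r dz dr dθ.

Inner (z): 12r.
Middle (r from 0 to 4): 96.
Outer (θ): 192π.

Therefore the triple integral equals 192π.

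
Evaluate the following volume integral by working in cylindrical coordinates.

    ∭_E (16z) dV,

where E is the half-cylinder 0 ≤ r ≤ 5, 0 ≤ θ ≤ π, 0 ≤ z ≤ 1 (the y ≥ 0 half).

In cylindrical coordinates, x = r cos(θ), y = r sin(θ), z = z, and dV = r dr dθ dz.

The integrand becomes 16z, so

    ∭_E (16z) dV = ∫_{0}^{π} ∫_{0}^{5} ∫_{0}^{1} (16z) · r dz dr dθ.

Inner (z): 8r.
Middle (r from 0 to 5): 100.
Outer (θ): 100π.

Therefore the triple integral equals 100π.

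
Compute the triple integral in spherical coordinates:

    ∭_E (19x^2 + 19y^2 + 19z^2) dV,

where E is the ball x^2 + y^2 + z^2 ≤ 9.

In spherical coordinates, x = ρ sin(φ) cos(θ), y = ρ sin(φ) sin(θ), z = ρ cos(φ), and dV = ρ^2 sin(φ) dρ dφ dθ.

The integrand becomes 19ρ^2, so

    ∭_E (19x^2 + 19y^2 + 19z^2) dV = ∫_{0}^{2π} ∫_{0}^{π} ∫_{0}^{3} (19ρ^2) · ρ^2 sin(φ) dρ dφ dθ.

Inner (ρ): 4617sin(φ)/5.
Middle (φ): 9234/5.
Outer (θ): 18468π/5.

Therefore the triple integral equals 18468π/5.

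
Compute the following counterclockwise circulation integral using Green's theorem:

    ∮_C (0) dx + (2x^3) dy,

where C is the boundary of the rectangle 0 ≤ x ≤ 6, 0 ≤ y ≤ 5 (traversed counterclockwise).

Green's theorem converts the closed line integral into a double integral over the enclosed region D:

    ∮_C P dx + Q dy = ∬_D (∂Q/∂x - ∂P/∂y) dA.

Here P = 0, Q = 2x^3, so

    ∂Q/∂x = 6x^2,    ∂P/∂y = 0,
    ∂Q/∂x - ∂P/∂y = 6x^2.

D is the region 0 ≤ x ≤ 6, 0 ≤ y ≤ 5. Evaluating the double integral:

    ∬_D (6x^2) dA = ∫_0^{6} ∫_0^{5} (6x^2) dy dx.

Inner (y from 0 to 5): 30x^2.
Outer (x from 0 to 6): 2160.

Therefore ∮_C P dx + Q dy = 2160.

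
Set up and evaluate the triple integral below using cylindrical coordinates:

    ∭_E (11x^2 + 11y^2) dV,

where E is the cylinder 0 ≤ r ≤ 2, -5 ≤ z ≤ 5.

In cylindrical coordinates, x = r cos(θ), y = r sin(θ), z = z, and dV = r dr dθ dz.

The integrand becomes 11r^2, so

    ∭_E (11x^2 + 11y^2) dV = ∫_{0}^{2π} ∫_{0}^{2} ∫_{-5}^{5} (11r^2) · r dz dr dθ.

Inner (z): 110r^3.
Middle (r from 0 to 2): 440.
Outer (θ): 880π.

Therefore the triple integral equals 880π.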